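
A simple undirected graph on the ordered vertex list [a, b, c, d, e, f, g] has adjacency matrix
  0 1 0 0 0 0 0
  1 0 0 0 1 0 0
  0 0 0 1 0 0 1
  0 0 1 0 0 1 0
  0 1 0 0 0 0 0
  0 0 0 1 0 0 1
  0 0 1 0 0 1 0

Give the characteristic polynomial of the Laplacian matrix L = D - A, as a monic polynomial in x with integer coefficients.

Reading degrees in the order [a, b, c, d, e, f, g] gives [1, 2, 2, 2, 1, 2, 2]; set D = diag(1, 2, 2, 2, 1, 2, 2) and form L = D - A. L has integer entries, so p(x) = det(xI - L) has integer coefficients. Expanding the determinant yields x^7 - 12x^6 + 55x^5 - 120x^4 + 124x^3 - 48x^2. The coefficient of x^6 equals -trace(L) = -12, matching the sum of degrees.

x^7 - 12x^6 + 55x^5 - 120x^4 + 124x^3 - 48x^2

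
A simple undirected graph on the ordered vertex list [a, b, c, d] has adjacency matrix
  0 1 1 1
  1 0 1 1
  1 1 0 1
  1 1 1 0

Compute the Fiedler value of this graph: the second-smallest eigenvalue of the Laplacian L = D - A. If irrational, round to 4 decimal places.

4

With the vertex order [a, b, c, d], the degrees are [3, 3, 3, 3], giving D = diag(3, 3, 3, 3) and L = D - A. The sorted Laplacian eigenvalues are [0, 4, 4, 4]; the algebraic connectivity is the second entry, 4. The eigenvalues sum to 12, which equals trace(L) = 2|E|. The largest eigenvalue, 4, is at most the vertex count 4.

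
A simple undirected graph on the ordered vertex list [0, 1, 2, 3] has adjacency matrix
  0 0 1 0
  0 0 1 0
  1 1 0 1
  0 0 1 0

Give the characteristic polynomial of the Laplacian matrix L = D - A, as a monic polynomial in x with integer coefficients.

x^4 - 6x^3 + 9x^2 - 4x

With the vertex order [0, 1, 2, 3], the degrees are [1, 1, 3, 1], giving D = diag(1, 1, 3, 1) and L = D - A. The eigenvalues of L are [0, 1, 1, 4]; the characteristic polynomial is the product of (x - lambda_i), which multiplies out to x^4 - 6x^3 + 9x^2 - 4x. Since p(0) = det(-L) = 0, x divides p(x). There is one zero in the spectrum, matching the 1 component.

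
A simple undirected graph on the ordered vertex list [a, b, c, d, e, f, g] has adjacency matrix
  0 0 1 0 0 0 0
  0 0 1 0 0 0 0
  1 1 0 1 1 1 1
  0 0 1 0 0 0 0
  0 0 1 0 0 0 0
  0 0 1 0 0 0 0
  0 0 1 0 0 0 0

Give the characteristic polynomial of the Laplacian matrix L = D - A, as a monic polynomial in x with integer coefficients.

x^7 - 12x^6 + 45x^5 - 80x^4 + 75x^3 - 36x^2 + 7x

Each diagonal entry of L is the vertex degree and each off-diagonal entry is -1 where an edge is present, 0 otherwise; in the order [a, b, c, d, e, f, g] the diagonal is [1, 1, 6, 1, 1, 1, 1]. L has integer entries, so p(x) = det(xI - L) has integer coefficients. Expanding the determinant yields x^7 - 12x^6 + 45x^5 - 80x^4 + 75x^3 - 36x^2 + 7x. Since p(0) = det(-L) = 0, x divides p(x). The largest eigenvalue, 7, is at most the vertex count 7. By the matrix-tree theorem the graph has (1/7) * product of the nonzero eigenvalues = 1 spanning tree.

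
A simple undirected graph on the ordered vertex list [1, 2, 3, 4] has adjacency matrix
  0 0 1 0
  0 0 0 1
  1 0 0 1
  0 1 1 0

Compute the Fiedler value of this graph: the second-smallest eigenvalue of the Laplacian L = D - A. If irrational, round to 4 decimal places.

0.5858

Reading degrees in the order [1, 2, 3, 4] gives [1, 1, 2, 2]; set D = diag(1, 1, 2, 2) and form L = D - A. Computing the eigenvalues of L and sorting gives [0, 0.5858, 2, 3.4142]. The Fiedler value lambda_2 = 0.5858 is strictly positive, so the graph is connected. There is one zero in the spectrum, matching the 1 component.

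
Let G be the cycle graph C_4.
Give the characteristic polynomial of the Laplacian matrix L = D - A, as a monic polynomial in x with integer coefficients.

The graph has 4 vertices and degree multiset [2, 2, 2, 2]; D is the diagonal matrix of degrees and L = D - A. The eigenvalues of L are [0, 2, 2, 4]; the characteristic polynomial is the product of (x - lambda_i), which multiplies out to x^4 - 8x^3 + 20x^2 - 16x. The coefficient of x^3 equals -trace(L) = -8, matching the sum of degrees. The eigenvalues sum to 8, which equals trace(L) = 2|E|. By the matrix-tree theorem the graph has (1/4) * product of the nonzero eigenvalues = 4 spanning trees.

x^4 - 8x^3 + 20x^2 - 16x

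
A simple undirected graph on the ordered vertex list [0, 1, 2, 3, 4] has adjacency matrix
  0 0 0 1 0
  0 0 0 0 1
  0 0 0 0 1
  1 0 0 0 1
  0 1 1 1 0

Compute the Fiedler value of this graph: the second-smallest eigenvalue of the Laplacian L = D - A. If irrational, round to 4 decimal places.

0.5188

With the vertex order [0, 1, 2, 3, 4], the degrees are [1, 1, 1, 2, 3], giving D = diag(1, 1, 1, 2, 3) and L = D - A. Computing the eigenvalues of L and sorting gives [0, 0.5188, 1, 2.3111, 4.1701]. The Fiedler value lambda_2 = 0.5188 is strictly positive, so the graph is connected. There is one zero in the spectrum, matching the 1 component. The eigenvalues sum to 8, which equals trace(L) = 2|E|.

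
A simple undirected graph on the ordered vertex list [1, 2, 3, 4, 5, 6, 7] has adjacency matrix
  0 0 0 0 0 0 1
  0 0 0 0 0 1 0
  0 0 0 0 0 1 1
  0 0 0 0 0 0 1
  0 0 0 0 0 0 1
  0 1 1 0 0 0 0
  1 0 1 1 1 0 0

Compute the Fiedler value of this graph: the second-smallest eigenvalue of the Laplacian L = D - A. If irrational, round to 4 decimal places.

With the vertex order [1, 2, 3, 4, 5, 6, 7], the degrees are [1, 1, 2, 1, 1, 2, 4], giving D = diag(1, 1, 2, 1, 1, 2, 4) and L = D - A. The sorted Laplacian eigenvalues are [0, 0.2955, 1, 1, 1.4911, 3.1169, 5.0965]; the algebraic connectivity is the second entry, 0.2955. By the matrix-tree theorem the graph has (1/7) * product of the nonzero eigenvalues = 1 spanning tree.

0.2955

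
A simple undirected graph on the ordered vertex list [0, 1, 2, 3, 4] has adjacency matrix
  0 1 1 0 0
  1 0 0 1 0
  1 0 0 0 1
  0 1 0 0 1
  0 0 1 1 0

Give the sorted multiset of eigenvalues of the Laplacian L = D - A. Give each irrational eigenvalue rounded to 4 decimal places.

[0, 1.3820, 1.3820, 3.6180, 3.6180]

With the vertex order [0, 1, 2, 3, 4], the degrees are [2, 2, 2, 2, 2], giving D = diag(2, 2, 2, 2, 2) and L = D - A. Since every row of L sums to 0, the all-ones vector is in the kernel and 0 is an eigenvalue. The largest eigenvalue, 3.6180, is at most the vertex count 5.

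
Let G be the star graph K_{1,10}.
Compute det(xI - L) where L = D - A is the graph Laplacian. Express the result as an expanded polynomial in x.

The graph has 11 vertices and degree multiset [10, 1, 1, 1, 1, 1, 1, 1, 1, 1, 1]; D is the diagonal matrix of degrees and L = D - A. L has integer entries, so p(x) = det(xI - L) has integer coefficients. Expanding the determinant yields x^11 - 20x^10 + 135x^9 - 480x^8 + 1050x^7 - 1512x^6 + 1470x^5 - 960x^4 + 405x^3 - 100x^2 + 11x. The constant term is 0 because L is singular (the all-ones vector lies in its kernel). There is one zero in the spectrum, matching the 1 component.

x^11 - 20x^10 + 135x^9 - 480x^8 + 1050x^7 - 1512x^6 + 1470x^5 - 960x^4 + 405x^3 - 100x^2 + 11x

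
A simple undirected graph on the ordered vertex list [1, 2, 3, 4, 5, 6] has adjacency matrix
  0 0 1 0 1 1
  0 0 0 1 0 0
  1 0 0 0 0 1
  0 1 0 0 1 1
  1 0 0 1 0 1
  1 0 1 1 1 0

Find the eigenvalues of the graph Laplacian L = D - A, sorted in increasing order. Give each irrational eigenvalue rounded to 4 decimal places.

With the vertex order [1, 2, 3, 4, 5, 6], the degrees are [3, 1, 2, 3, 3, 4], giving D = diag(3, 1, 2, 3, 3, 4) and L = D - A. L is symmetric positive semidefinite, so every eigenvalue is real and nonnegative. The single zero eigenvalue shows the graph is connected. There is one zero in the spectrum, matching the 1 component. The eigenvalues sum to 16, which equals trace(L) = 2|E|.

[0, 0.7312, 2.1353, 3.4659, 4.5494, 5.1183]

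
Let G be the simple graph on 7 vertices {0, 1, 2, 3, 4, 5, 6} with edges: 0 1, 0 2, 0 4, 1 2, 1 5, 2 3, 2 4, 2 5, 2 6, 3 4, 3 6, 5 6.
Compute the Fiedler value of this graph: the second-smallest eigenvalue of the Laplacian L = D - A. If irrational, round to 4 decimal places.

2

With the vertex order [0, 1, 2, 3, 4, 5, 6], the degrees are [3, 3, 6, 3, 3, 3, 3], giving D = diag(3, 3, 6, 3, 3, 3, 3) and L = D - A. The smallest Laplacian eigenvalue is always 0. The next one, lambda_2 = 2, measures how hard the graph is to disconnect: larger values mean better connectivity. The eigenvalues sum to 24, which equals trace(L) = 2|E|. By the matrix-tree theorem the graph has (1/7) * product of the nonzero eigenvalues = 320 spanning trees.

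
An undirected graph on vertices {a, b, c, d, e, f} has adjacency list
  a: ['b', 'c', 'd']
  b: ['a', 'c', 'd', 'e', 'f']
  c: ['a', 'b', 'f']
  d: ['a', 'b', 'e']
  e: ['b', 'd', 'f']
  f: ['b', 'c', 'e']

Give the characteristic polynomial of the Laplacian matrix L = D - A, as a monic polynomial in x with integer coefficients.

x^6 - 20x^5 + 155x^4 - 580x^3 + 1045x^2 - 726x

Each diagonal entry of L is the vertex degree and each off-diagonal entry is -1 where an edge is present, 0 otherwise; in the order [a, b, c, d, e, f] the diagonal is [3, 5, 3, 3, 3, 3]. Computing det(xI - L) by cofactor expansion (or equivalently via sum-over-permutations) gives x^6 - 20x^5 + 155x^4 - 580x^3 + 1045x^2 - 726x. Since p(0) = det(-L) = 0, x divides p(x). The eigenvalues sum to 20, which equals trace(L) = 2|E|. The largest eigenvalue, 6, is at most the vertex count 6.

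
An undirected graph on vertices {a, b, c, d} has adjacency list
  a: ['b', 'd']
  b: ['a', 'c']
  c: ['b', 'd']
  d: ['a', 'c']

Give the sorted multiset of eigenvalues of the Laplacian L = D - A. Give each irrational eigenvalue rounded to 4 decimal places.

Each diagonal entry of L is the vertex degree and each off-diagonal entry is -1 where an edge is present, 0 otherwise; in the order [a, b, c, d] the diagonal is [2, 2, 2, 2]. The multiplicity of 0 as a Laplacian eigenvalue equals the number of connected components.

[0, 2, 2, 4]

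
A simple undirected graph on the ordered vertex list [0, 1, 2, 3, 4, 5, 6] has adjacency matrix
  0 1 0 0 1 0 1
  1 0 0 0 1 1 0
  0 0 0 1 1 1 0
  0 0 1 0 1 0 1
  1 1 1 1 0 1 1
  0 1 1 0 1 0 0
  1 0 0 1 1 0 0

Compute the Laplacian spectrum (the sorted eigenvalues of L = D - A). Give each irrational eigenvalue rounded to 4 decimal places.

Each diagonal entry of L is the vertex degree and each off-diagonal entry is -1 where an edge is present, 0 otherwise; in the order [0, 1, 2, 3, 4, 5, 6] the diagonal is [3, 3, 3, 3, 6, 3, 3]. Diagonalising L (or applying a numerical eigensolver to the 7x7 matrix) gives the spectrum above.

[0, 2, 2, 4, 4, 5, 7]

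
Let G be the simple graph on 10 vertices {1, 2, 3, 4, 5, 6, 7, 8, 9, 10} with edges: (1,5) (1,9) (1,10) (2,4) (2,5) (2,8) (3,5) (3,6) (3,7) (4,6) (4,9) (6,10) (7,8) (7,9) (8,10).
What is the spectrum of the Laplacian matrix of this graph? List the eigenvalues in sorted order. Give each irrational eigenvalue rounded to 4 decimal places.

[0, 2, 2, 2, 2, 2, 5, 5, 5, 5]

Each diagonal entry of L is the vertex degree and each off-diagonal entry is -1 where an edge is present, 0 otherwise; in the order [1, 2, 3, 4, 5, 6, 7, 8, 9, 10] the diagonal is [3, 3, 3, 3, 3, 3, 3, 3, 3, 3]. L is symmetric positive semidefinite, so every eigenvalue is real and nonnegative. The single zero eigenvalue shows the graph is connected.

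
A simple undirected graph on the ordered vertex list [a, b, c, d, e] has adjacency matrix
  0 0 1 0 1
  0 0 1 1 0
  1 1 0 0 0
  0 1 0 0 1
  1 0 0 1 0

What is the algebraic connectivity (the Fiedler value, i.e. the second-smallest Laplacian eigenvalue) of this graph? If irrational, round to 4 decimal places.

1.3820

Reading degrees in the order [a, b, c, d, e] gives [2, 2, 2, 2, 2]; set D = diag(2, 2, 2, 2, 2) and form L = D - A. Computing the eigenvalues of L and sorting gives [0, 1.3820, 1.3820, 3.6180, 3.6180]. The Fiedler value lambda_2 = 1.3820 is strictly positive, so the graph is connected.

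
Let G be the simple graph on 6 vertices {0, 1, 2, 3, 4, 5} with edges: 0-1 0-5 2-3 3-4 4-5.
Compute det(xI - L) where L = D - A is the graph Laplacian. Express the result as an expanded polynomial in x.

Reading degrees in the order [0, 1, 2, 3, 4, 5] gives [2, 1, 1, 2, 2, 2]; set D = diag(2, 1, 1, 2, 2, 2) and form L = D - A. Computing det(xI - L) by cofactor expansion (or equivalently via sum-over-permutations) gives x^6 - 10x^5 + 36x^4 - 56x^3 + 35x^2 - 6x. The coefficient of x^5 equals -trace(L) = -10, matching the sum of degrees. There is one zero in the spectrum, matching the 1 component.

x^6 - 10x^5 + 36x^4 - 56x^3 + 35x^2 - 6x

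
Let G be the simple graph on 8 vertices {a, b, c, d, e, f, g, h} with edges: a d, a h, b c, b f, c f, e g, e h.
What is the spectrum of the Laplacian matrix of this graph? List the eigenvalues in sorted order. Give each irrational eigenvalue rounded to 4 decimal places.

[0, 0, 0.3820, 1.3820, 2.6180, 3, 3, 3.6180]

Each diagonal entry of L is the vertex degree and each off-diagonal entry is -1 where an edge is present, 0 otherwise; in the order [a, b, c, d, e, f, g, h] the diagonal is [2, 2, 2, 1, 2, 2, 1, 2]. Since every row of L sums to 0, the all-ones vector is in the kernel and 0 is an eigenvalue. The 2 zero eigenvalues correspond to the 2 connected components.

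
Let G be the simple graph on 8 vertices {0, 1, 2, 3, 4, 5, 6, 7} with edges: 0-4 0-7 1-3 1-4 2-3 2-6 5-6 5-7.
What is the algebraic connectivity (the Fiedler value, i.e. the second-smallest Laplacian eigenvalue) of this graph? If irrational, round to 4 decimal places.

Each diagonal entry of L is the vertex degree and each off-diagonal entry is -1 where an edge is present, 0 otherwise; in the order [0, 1, 2, 3, 4, 5, 6, 7] the diagonal is [2, 2, 2, 2, 2, 2, 2, 2]. The sorted Laplacian eigenvalues are [0, 0.5858, 0.5858, 2, 2, 3.4142, 3.4142, 4]; the algebraic connectivity is the second entry, 0.5858. The largest eigenvalue, 4, is at most the vertex count 8.

0.5858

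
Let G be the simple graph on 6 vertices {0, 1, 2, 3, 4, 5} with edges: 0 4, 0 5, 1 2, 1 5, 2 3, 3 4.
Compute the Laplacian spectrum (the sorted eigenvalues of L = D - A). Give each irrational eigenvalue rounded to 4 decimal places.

[0, 1, 1, 3, 3, 4]

With the vertex order [0, 1, 2, 3, 4, 5], the degrees are [2, 2, 2, 2, 2, 2], giving D = diag(2, 2, 2, 2, 2, 2) and L = D - A. L is symmetric positive semidefinite, so every eigenvalue is real and nonnegative. There is one zero in the spectrum, matching the 1 component.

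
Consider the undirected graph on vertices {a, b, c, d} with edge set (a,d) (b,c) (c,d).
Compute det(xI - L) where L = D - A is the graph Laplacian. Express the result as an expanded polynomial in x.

Each diagonal entry of L is the vertex degree and each off-diagonal entry is -1 where an edge is present, 0 otherwise; in the order [a, b, c, d] the diagonal is [1, 1, 2, 2]. Computing det(xI - L) by cofactor expansion (or equivalently via sum-over-permutations) gives x^4 - 6x^3 + 10x^2 - 4x. The coefficient of x^3 equals -trace(L) = -6, matching the sum of degrees. There is one zero in the spectrum, matching the 1 component. The largest eigenvalue, 3.4142, is at most the vertex count 4.

x^4 - 6x^3 + 10x^2 - 4x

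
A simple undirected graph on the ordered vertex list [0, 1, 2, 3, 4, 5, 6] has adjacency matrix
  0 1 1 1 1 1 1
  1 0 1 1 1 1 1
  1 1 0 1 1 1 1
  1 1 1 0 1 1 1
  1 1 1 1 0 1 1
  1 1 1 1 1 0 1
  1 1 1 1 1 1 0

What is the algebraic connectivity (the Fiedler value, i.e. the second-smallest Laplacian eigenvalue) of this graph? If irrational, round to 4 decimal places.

7

Each diagonal entry of L is the vertex degree and each off-diagonal entry is -1 where an edge is present, 0 otherwise; in the order [0, 1, 2, 3, 4, 5, 6] the diagonal is [6, 6, 6, 6, 6, 6, 6]. Computing the eigenvalues of L and sorting gives [0, 7, 7, 7, 7, 7, 7]. The Fiedler value lambda_2 = 7 is strictly positive, so the graph is connected. The largest eigenvalue, 7, is at most the vertex count 7.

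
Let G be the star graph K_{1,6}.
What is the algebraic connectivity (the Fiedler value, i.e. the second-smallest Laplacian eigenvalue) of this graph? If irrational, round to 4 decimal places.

The graph has 7 vertices and degree multiset [6, 1, 1, 1, 1, 1, 1]; D is the diagonal matrix of degrees and L = D - A. Computing the eigenvalues of L and sorting gives [0, 1, 1, 1, 1, 1, 7]. The Fiedler value lambda_2 = 1 is strictly positive, so the graph is connected. The eigenvalues sum to 12, which equals trace(L) = 2|E|. There is one zero in the spectrum, matching the 1 component.

1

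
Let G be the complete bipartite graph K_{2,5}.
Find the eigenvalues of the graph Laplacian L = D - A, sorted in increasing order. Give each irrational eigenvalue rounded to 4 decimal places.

The graph has 7 vertices and degree multiset [5, 5, 2, 2, 2, 2, 2]; D is the diagonal matrix of degrees and L = D - A. The multiplicity of 0 as a Laplacian eigenvalue equals the number of connected components. The largest eigenvalue, 7, is at most the vertex count 7.

[0, 2, 2, 2, 2, 5, 7]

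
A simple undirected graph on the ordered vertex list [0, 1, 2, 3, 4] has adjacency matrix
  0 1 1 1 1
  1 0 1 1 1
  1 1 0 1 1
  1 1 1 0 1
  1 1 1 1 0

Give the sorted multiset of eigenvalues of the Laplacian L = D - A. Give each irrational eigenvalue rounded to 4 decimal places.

Reading degrees in the order [0, 1, 2, 3, 4] gives [4, 4, 4, 4, 4]; set D = diag(4, 4, 4, 4, 4) and form L = D - A. The multiplicity of 0 as a Laplacian eigenvalue equals the number of connected components. The largest eigenvalue, 5, is at most the vertex count 5.

[0, 5, 5, 5, 5]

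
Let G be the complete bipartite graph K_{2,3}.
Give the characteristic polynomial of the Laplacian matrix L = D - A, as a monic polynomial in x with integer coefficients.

x^5 - 12x^4 + 51x^3 - 92x^2 + 60x

The graph has 5 vertices and degree multiset [3, 3, 2, 2, 2]; D is the diagonal matrix of degrees and L = D - A. The eigenvalues of L are [0, 2, 2, 3, 5]; the characteristic polynomial is the product of (x - lambda_i), which multiplies out to x^5 - 12x^4 + 51x^3 - 92x^2 + 60x. The constant term is 0 because L is singular (the all-ones vector lies in its kernel).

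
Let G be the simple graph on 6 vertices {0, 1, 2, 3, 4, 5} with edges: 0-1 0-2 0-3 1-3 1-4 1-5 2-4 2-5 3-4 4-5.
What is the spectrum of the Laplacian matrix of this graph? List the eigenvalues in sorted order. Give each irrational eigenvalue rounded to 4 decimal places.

Reading degrees in the order [0, 1, 2, 3, 4, 5] gives [3, 4, 3, 3, 4, 3]; set D = diag(3, 4, 3, 3, 4, 3) and form L = D - A. L is symmetric positive semidefinite, so every eigenvalue is real and nonnegative.

[0, 2.2679, 3, 4, 5, 5.7321]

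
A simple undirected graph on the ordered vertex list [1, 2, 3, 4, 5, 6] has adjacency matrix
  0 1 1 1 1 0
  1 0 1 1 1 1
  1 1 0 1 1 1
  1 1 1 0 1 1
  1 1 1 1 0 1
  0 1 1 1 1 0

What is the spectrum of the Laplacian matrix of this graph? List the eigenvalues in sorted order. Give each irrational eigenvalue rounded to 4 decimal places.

With the vertex order [1, 2, 3, 4, 5, 6], the degrees are [4, 5, 5, 5, 5, 4], giving D = diag(4, 5, 5, 5, 5, 4) and L = D - A. Since every row of L sums to 0, the all-ones vector is in the kernel and 0 is an eigenvalue. The single zero eigenvalue shows the graph is connected. The eigenvalues sum to 28, which equals trace(L) = 2|E|.

[0, 4, 6, 6, 6, 6]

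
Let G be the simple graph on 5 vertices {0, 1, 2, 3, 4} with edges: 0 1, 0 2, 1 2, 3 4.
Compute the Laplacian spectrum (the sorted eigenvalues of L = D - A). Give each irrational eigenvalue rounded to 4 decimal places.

Reading degrees in the order [0, 1, 2, 3, 4] gives [2, 2, 2, 1, 1]; set D = diag(2, 2, 2, 1, 1) and form L = D - A. Since every row of L sums to 0, the all-ones vector is in the kernel and 0 is an eigenvalue. The 2 zero eigenvalues correspond to the 2 connected components. The eigenvalues sum to 8, which equals trace(L) = 2|E|.

[0, 0, 2, 3, 3]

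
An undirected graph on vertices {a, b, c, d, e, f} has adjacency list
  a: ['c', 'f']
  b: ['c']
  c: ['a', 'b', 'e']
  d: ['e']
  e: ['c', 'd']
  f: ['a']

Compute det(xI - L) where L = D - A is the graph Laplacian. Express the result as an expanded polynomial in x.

Reading degrees in the order [a, b, c, d, e, f] gives [2, 1, 3, 1, 2, 1]; set D = diag(2, 1, 3, 1, 2, 1) and form L = D - A. L has integer entries, so p(x) = det(xI - L) has integer coefficients. Expanding the determinant yields x^6 - 10x^5 + 35x^4 - 52x^3 + 31x^2 - 6x. The coefficient of x^5 equals -trace(L) = -10, matching the sum of degrees. The eigenvalues sum to 10, which equals trace(L) = 2|E|. By the matrix-tree theorem the graph has (1/6) * product of the nonzero eigenvalues = 1 spanning tree.

x^6 - 10x^5 + 35x^4 - 52x^3 + 31x^2 - 6x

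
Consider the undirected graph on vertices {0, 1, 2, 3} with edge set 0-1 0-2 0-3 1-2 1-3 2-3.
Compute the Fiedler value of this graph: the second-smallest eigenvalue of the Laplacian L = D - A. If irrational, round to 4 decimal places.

4

Reading degrees in the order [0, 1, 2, 3] gives [3, 3, 3, 3]; set D = diag(3, 3, 3, 3) and form L = D - A. The sorted Laplacian eigenvalues are [0, 4, 4, 4]; the algebraic connectivity is the second entry, 4. The eigenvalues sum to 12, which equals trace(L) = 2|E|.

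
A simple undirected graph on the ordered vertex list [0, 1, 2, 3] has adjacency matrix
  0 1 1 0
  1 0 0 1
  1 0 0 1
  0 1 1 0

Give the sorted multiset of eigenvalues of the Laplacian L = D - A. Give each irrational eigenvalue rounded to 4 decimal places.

Reading degrees in the order [0, 1, 2, 3] gives [2, 2, 2, 2]; set D = diag(2, 2, 2, 2) and form L = D - A. Since every row of L sums to 0, the all-ones vector is in the kernel and 0 is an eigenvalue. There is one zero in the spectrum, matching the 1 component. By the matrix-tree theorem the graph has (1/4) * product of the nonzero eigenvalues = 4 spanning trees.

[0, 2, 2, 4]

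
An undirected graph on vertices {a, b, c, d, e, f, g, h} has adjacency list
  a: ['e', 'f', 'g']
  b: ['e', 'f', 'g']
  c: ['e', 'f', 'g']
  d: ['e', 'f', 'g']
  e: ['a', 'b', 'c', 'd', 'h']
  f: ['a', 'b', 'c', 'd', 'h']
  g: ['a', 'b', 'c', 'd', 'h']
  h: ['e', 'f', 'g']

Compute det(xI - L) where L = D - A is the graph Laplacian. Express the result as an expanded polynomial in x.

Each diagonal entry of L is the vertex degree and each off-diagonal entry is -1 where an edge is present, 0 otherwise; in the order [a, b, c, d, e, f, g, h] the diagonal is [3, 3, 3, 3, 5, 5, 5, 3]. L has integer entries, so p(x) = det(xI - L) has integer coefficients. Expanding the determinant yields x^8 - 30x^7 + 375x^6 - 2540x^5 + 10095x^4 - 23598x^3 + 30105x^2 - 16200x. Since p(0) = det(-L) = 0, x divides p(x). The largest eigenvalue, 8, is at most the vertex count 8.

x^8 - 30x^7 + 375x^6 - 2540x^5 + 10095x^4 - 23598x^3 + 30105x^2 - 16200x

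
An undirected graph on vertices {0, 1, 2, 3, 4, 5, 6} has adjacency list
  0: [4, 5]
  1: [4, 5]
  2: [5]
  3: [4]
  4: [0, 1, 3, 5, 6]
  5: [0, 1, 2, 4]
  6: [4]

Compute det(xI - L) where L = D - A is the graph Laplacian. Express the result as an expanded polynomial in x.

Each diagonal entry of L is the vertex degree and each off-diagonal entry is -1 where an edge is present, 0 otherwise; in the order [0, 1, 2, 3, 4, 5, 6] the diagonal is [2, 2, 1, 1, 5, 4, 1]. L has integer entries, so p(x) = det(xI - L) has integer coefficients. Expanding the determinant yields x^7 - 16x^6 + 94x^5 - 256x^4 + 347x^3 - 226x^2 + 56x. Since p(0) = det(-L) = 0, x divides p(x). The largest eigenvalue, 6.0725, is at most the vertex count 7.

x^7 - 16x^6 + 94x^5 - 256x^4 + 347x^3 - 226x^2 + 56x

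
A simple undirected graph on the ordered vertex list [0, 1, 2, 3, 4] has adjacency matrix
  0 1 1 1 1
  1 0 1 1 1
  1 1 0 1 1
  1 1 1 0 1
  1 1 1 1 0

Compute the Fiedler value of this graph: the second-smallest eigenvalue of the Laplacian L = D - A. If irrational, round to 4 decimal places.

5

Each diagonal entry of L is the vertex degree and each off-diagonal entry is -1 where an edge is present, 0 otherwise; in the order [0, 1, 2, 3, 4] the diagonal is [4, 4, 4, 4, 4]. The sorted Laplacian eigenvalues are [0, 5, 5, 5, 5]; the algebraic connectivity is the second entry, 5. By the matrix-tree theorem the graph has (1/5) * product of the nonzero eigenvalues = 125 spanning trees.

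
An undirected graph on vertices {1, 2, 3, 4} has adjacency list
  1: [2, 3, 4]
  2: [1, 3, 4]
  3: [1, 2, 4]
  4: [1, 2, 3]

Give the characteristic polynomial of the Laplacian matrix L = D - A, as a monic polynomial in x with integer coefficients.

With the vertex order [1, 2, 3, 4], the degrees are [3, 3, 3, 3], giving D = diag(3, 3, 3, 3) and L = D - A. The eigenvalues of L are [0, 4, 4, 4]; the characteristic polynomial is the product of (x - lambda_i), which multiplies out to x^4 - 12x^3 + 48x^2 - 64x. Since p(0) = det(-L) = 0, x divides p(x). By the matrix-tree theorem the graph has (1/4) * product of the nonzero eigenvalues = 16 spanning trees.

x^4 - 12x^3 + 48x^2 - 64x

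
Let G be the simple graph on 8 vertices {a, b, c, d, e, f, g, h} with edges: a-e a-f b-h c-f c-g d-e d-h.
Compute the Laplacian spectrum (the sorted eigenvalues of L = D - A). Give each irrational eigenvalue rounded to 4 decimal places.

Each diagonal entry of L is the vertex degree and each off-diagonal entry is -1 where an edge is present, 0 otherwise; in the order [a, b, c, d, e, f, g, h] the diagonal is [2, 1, 2, 2, 2, 2, 1, 2]. Diagonalising L (or applying a numerical eigensolver to the 8x8 matrix) gives the spectrum above. The single zero eigenvalue shows the graph is connected. There is one zero in the spectrum, matching the 1 component. The eigenvalues sum to 14, which equals trace(L) = 2|E|.

[0, 0.1522, 0.5858, 1.2346, 2, 2.7654, 3.4142, 3.8478]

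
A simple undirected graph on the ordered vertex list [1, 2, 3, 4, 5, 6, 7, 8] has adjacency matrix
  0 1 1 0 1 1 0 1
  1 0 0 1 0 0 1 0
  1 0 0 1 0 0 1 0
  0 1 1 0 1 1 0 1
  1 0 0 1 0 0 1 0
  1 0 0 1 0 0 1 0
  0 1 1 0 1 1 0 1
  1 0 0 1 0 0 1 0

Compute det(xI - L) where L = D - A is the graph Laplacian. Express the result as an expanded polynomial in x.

Each diagonal entry of L is the vertex degree and each off-diagonal entry is -1 where an edge is present, 0 otherwise; in the order [1, 2, 3, 4, 5, 6, 7, 8] the diagonal is [5, 3, 3, 5, 3, 3, 5, 3]. Computing det(xI - L) by cofactor expansion (or equivalently via sum-over-permutations) gives x^8 - 30x^7 + 375x^6 - 2540x^5 + 10095x^4 - 23598x^3 + 30105x^2 - 16200x. Since p(0) = det(-L) = 0, x divides p(x). The eigenvalues sum to 30, which equals trace(L) = 2|E|.

x^8 - 30x^7 + 375x^6 - 2540x^5 + 10095x^4 - 23598x^3 + 30105x^2 - 16200x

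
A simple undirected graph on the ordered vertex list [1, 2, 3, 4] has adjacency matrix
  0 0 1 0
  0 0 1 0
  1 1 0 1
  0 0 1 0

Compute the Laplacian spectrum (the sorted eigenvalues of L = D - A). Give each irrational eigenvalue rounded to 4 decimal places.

Reading degrees in the order [1, 2, 3, 4] gives [1, 1, 3, 1]; set D = diag(1, 1, 3, 1) and form L = D - A. Since every row of L sums to 0, the all-ones vector is in the kernel and 0 is an eigenvalue. The single zero eigenvalue shows the graph is connected. By the matrix-tree theorem the graph has (1/4) * product of the nonzero eigenvalues = 1 spanning tree.

[0, 1, 1, 4]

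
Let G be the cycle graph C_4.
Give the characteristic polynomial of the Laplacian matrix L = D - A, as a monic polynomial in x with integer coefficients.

The graph has 4 vertices and degree multiset [2, 2, 2, 2]; D is the diagonal matrix of degrees and L = D - A. L has integer entries, so p(x) = det(xI - L) has integer coefficients. Expanding the determinant yields x^4 - 8x^3 + 20x^2 - 16x. The constant term is 0 because L is singular (the all-ones vector lies in its kernel). There is one zero in the spectrum, matching the 1 component.

x^4 - 8x^3 + 20x^2 - 16x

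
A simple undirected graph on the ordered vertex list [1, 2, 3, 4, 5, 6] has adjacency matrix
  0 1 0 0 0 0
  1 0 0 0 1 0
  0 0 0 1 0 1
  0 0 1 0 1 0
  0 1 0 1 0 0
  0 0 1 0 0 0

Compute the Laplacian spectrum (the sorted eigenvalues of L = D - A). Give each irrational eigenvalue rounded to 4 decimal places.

With the vertex order [1, 2, 3, 4, 5, 6], the degrees are [1, 2, 2, 2, 2, 1], giving D = diag(1, 2, 2, 2, 2, 1) and L = D - A. Diagonalising L (or applying a numerical eigensolver to the 6x6 matrix) gives the spectrum above. The single zero eigenvalue shows the graph is connected. There is one zero in the spectrum, matching the 1 component.

[0, 0.2679, 1, 2, 3, 3.7321]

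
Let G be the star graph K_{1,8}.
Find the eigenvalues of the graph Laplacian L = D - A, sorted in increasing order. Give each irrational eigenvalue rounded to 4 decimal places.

The graph has 9 vertices and degree multiset [8, 1, 1, 1, 1, 1, 1, 1, 1]; D is the diagonal matrix of degrees and L = D - A. Diagonalising L (or applying a numerical eigensolver to the 9x9 matrix) gives the spectrum above. The single zero eigenvalue shows the graph is connected. The eigenvalues sum to 16, which equals trace(L) = 2|E|. The largest eigenvalue, 9, is at most the vertex count 9.

[0, 1, 1, 1, 1, 1, 1, 1, 9]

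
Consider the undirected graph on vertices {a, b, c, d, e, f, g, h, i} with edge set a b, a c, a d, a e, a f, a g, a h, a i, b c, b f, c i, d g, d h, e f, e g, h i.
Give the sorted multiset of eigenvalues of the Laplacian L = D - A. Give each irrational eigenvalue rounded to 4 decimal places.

[0, 1.5858, 1.5858, 3, 3, 4.4142, 4.4142, 5, 9]

Each diagonal entry of L is the vertex degree and each off-diagonal entry is -1 where an edge is present, 0 otherwise; in the order [a, b, c, d, e, f, g, h, i] the diagonal is [8, 3, 3, 3, 3, 3, 3, 3, 3]. Since every row of L sums to 0, the all-ones vector is in the kernel and 0 is an eigenvalue. The eigenvalues sum to 32, which equals trace(L) = 2|E|.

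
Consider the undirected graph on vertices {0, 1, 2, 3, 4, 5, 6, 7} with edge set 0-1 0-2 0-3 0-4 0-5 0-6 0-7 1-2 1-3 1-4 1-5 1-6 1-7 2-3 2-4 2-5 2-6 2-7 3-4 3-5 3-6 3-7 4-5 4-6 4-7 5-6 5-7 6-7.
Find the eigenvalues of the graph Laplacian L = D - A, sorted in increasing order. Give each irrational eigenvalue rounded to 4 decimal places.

Each diagonal entry of L is the vertex degree and each off-diagonal entry is -1 where an edge is present, 0 otherwise; in the order [0, 1, 2, 3, 4, 5, 6, 7] the diagonal is [7, 7, 7, 7, 7, 7, 7, 7]. Since every row of L sums to 0, the all-ones vector is in the kernel and 0 is an eigenvalue. The eigenvalues sum to 56, which equals trace(L) = 2|E|. The largest eigenvalue, 8, is at most the vertex count 8.

[0, 8, 8, 8, 8, 8, 8, 8]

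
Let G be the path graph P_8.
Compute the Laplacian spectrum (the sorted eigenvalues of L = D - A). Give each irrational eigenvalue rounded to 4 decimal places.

[0, 0.1522, 0.5858, 1.2346, 2, 2.7654, 3.4142, 3.8478]

The graph has 8 vertices and degree multiset [2, 2, 2, 2, 2, 2, 1, 1]; D is the diagonal matrix of degrees and L = D - A. Diagonalising L (or applying a numerical eigensolver to the 8x8 matrix) gives the spectrum above. There is one zero in the spectrum, matching the 1 component. The eigenvalues sum to 14, which equals trace(L) = 2|E|.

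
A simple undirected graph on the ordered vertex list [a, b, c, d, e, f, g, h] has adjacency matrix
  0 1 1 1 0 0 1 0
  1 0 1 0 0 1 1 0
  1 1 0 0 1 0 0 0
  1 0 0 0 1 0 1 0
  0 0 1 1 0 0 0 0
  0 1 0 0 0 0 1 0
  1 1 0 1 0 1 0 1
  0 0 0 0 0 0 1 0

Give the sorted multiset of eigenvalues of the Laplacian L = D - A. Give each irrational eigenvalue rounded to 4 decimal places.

Reading degrees in the order [a, b, c, d, e, f, g, h] gives [4, 4, 3, 3, 2, 2, 5, 1]; set D = diag(4, 4, 3, 3, 2, 2, 5, 1) and form L = D - A. L is symmetric positive semidefinite, so every eigenvalue is real and nonnegative. There is one zero in the spectrum, matching the 1 component. The largest eigenvalue, 6.2009, is at most the vertex count 8.

[0, 0.8490, 1.3867, 2.5858, 2.7088, 4.8546, 5.4142, 6.2009]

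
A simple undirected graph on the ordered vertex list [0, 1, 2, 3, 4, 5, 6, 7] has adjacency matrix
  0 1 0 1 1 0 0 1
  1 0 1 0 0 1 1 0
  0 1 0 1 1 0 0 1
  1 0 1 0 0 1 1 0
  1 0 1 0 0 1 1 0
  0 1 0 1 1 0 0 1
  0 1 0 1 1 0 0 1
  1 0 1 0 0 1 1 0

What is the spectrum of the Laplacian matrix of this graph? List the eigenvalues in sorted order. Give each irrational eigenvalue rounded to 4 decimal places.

With the vertex order [0, 1, 2, 3, 4, 5, 6, 7], the degrees are [4, 4, 4, 4, 4, 4, 4, 4], giving D = diag(4, 4, 4, 4, 4, 4, 4, 4) and L = D - A. Since every row of L sums to 0, the all-ones vector is in the kernel and 0 is an eigenvalue. The single zero eigenvalue shows the graph is connected. The largest eigenvalue, 8, is at most the vertex count 8.

[0, 4, 4, 4, 4, 4, 4, 8]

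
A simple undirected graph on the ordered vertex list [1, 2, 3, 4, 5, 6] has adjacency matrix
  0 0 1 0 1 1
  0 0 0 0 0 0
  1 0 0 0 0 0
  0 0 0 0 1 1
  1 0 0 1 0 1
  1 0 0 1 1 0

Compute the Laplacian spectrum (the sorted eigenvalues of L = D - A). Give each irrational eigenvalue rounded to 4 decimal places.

With the vertex order [1, 2, 3, 4, 5, 6], the degrees are [3, 0, 1, 2, 3, 3], giving D = diag(3, 0, 1, 2, 3, 3) and L = D - A. The multiplicity of 0 as a Laplacian eigenvalue equals the number of connected components. The 2 zero eigenvalues correspond to the 2 connected components.

[0, 0, 0.8299, 2.6889, 4, 4.4812]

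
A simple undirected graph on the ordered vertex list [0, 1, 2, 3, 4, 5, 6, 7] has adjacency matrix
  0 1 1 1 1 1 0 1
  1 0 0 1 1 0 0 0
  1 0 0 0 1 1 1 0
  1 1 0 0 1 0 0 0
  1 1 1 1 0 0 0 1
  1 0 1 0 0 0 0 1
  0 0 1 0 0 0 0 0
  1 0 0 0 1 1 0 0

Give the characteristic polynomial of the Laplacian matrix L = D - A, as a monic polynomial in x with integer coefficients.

With the vertex order [0, 1, 2, 3, 4, 5, 6, 7], the degrees are [6, 3, 4, 3, 5, 3, 1, 3], giving D = diag(6, 3, 4, 3, 5, 3, 1, 3) and L = D - A. L has integer entries, so p(x) = det(xI - L) has integer coefficients. Expanding the determinant yields x^8 - 28x^7 + 321x^6 - 1940x^5 + 6612x^4 - 12522x^3 + 11912x^2 - 4224x. The constant term is 0 because L is singular (the all-ones vector lies in its kernel). By the matrix-tree theorem the graph has (1/8) * product of the nonzero eigenvalues = 528 spanning trees.

x^8 - 28x^7 + 321x^6 - 1940x^5 + 6612x^4 - 12522x^3 + 11912x^2 - 4224x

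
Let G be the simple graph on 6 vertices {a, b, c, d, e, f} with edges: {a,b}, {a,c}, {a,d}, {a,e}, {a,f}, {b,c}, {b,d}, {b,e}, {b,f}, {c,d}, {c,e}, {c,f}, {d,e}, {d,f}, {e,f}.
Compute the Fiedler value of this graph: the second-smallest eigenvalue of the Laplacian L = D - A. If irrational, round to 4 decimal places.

6

With the vertex order [a, b, c, d, e, f], the degrees are [5, 5, 5, 5, 5, 5], giving D = diag(5, 5, 5, 5, 5, 5) and L = D - A. The sorted Laplacian eigenvalues are [0, 6, 6, 6, 6, 6]; the algebraic connectivity is the second entry, 6.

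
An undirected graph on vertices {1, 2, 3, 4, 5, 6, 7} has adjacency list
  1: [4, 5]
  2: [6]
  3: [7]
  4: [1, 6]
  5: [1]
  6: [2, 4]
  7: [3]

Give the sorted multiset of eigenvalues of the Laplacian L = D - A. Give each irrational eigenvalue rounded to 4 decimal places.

[0, 0, 0.3820, 1.3820, 2, 2.6180, 3.6180]

Reading degrees in the order [1, 2, 3, 4, 5, 6, 7] gives [2, 1, 1, 2, 1, 2, 1]; set D = diag(2, 1, 1, 2, 1, 2, 1) and form L = D - A. Since every row of L sums to 0, the all-ones vector is in the kernel and 0 is an eigenvalue. The 2 zero eigenvalues correspond to the 2 connected components. There are 2 zeros in the spectrum, matching the 2 components.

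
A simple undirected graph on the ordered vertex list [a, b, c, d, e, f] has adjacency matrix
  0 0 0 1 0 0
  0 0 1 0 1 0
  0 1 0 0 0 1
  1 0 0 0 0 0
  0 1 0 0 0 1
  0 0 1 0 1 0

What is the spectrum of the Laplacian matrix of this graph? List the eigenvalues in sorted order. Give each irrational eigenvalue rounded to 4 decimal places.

Each diagonal entry of L is the vertex degree and each off-diagonal entry is -1 where an edge is present, 0 otherwise; in the order [a, b, c, d, e, f] the diagonal is [1, 2, 2, 1, 2, 2]. The multiplicity of 0 as a Laplacian eigenvalue equals the number of connected components. The 2 zero eigenvalues correspond to the 2 connected components.

[0, 0, 2, 2, 2, 4]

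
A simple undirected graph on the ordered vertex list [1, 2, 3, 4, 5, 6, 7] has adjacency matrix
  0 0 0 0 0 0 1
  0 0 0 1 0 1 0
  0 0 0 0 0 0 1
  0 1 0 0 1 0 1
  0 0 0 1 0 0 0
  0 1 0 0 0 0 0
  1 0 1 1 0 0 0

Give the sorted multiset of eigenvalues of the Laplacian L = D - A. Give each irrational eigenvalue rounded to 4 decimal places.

[0, 0.3217, 0.6802, 1, 2.1397, 3.2297, 4.6287]

With the vertex order [1, 2, 3, 4, 5, 6, 7], the degrees are [1, 2, 1, 3, 1, 1, 3], giving D = diag(1, 2, 1, 3, 1, 1, 3) and L = D - A. L is symmetric positive semidefinite, so every eigenvalue is real and nonnegative. The eigenvalues sum to 12, which equals trace(L) = 2|E|.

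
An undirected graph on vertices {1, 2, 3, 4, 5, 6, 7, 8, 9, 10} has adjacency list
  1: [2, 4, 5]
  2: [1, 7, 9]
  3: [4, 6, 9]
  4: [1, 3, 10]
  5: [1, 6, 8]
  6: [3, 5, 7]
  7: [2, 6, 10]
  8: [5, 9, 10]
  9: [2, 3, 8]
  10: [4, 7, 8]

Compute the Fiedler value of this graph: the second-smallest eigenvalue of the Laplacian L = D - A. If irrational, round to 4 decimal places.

Each diagonal entry of L is the vertex degree and each off-diagonal entry is -1 where an edge is present, 0 otherwise; in the order [1, 2, 3, 4, 5, 6, 7, 8, 9, 10] the diagonal is [3, 3, 3, 3, 3, 3, 3, 3, 3, 3]. The smallest Laplacian eigenvalue is always 0. The next one, lambda_2 = 2, measures how hard the graph is to disconnect: larger values mean better connectivity. By the matrix-tree theorem the graph has (1/10) * product of the nonzero eigenvalues = 2000 spanning trees.

2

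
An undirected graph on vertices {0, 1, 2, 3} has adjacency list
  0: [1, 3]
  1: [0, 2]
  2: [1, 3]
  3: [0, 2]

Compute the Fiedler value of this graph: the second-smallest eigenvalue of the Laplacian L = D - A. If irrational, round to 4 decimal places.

Each diagonal entry of L is the vertex degree and each off-diagonal entry is -1 where an edge is present, 0 otherwise; in the order [0, 1, 2, 3] the diagonal is [2, 2, 2, 2]. Computing the eigenvalues of L and sorting gives [0, 2, 2, 4]. The Fiedler value lambda_2 = 2 is strictly positive, so the graph is connected. There is one zero in the spectrum, matching the 1 component.

2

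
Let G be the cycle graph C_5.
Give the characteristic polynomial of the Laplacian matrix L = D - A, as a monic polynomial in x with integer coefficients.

x^5 - 10x^4 + 35x^3 - 50x^2 + 25x

The graph has 5 vertices and degree multiset [2, 2, 2, 2, 2]; D is the diagonal matrix of degrees and L = D - A. L has integer entries, so p(x) = det(xI - L) has integer coefficients. Expanding the determinant yields x^5 - 10x^4 + 35x^3 - 50x^2 + 25x. The coefficient of x^4 equals -trace(L) = -10, matching the sum of degrees. The largest eigenvalue, 3.6180, is at most the vertex count 5.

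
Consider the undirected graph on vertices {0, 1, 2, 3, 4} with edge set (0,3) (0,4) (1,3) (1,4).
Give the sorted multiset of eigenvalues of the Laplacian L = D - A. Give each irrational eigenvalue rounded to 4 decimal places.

Each diagonal entry of L is the vertex degree and each off-diagonal entry is -1 where an edge is present, 0 otherwise; in the order [0, 1, 2, 3, 4] the diagonal is [2, 2, 0, 2, 2]. Since every row of L sums to 0, the all-ones vector is in the kernel and 0 is an eigenvalue. The 2 zero eigenvalues correspond to the 2 connected components. The largest eigenvalue, 4, is at most the vertex count 5. The eigenvalues sum to 8, which equals trace(L) = 2|E|.

[0, 0, 2, 2, 4]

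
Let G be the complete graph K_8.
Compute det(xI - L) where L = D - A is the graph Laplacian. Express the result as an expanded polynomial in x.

The graph has 8 vertices and degree multiset [7, 7, 7, 7, 7, 7, 7, 7]; D is the diagonal matrix of degrees and L = D - A. L has integer entries, so p(x) = det(xI - L) has integer coefficients. Expanding the determinant yields x^8 - 56x^7 + 1344x^6 - 17920x^5 + 143360x^4 - 688128x^3 + 1835008x^2 - 2097152x. The constant term is 0 because L is singular (the all-ones vector lies in its kernel). There is one zero in the spectrum, matching the 1 component.

x^8 - 56x^7 + 1344x^6 - 17920x^5 + 143360x^4 - 688128x^3 + 1835008x^2 - 2097152x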